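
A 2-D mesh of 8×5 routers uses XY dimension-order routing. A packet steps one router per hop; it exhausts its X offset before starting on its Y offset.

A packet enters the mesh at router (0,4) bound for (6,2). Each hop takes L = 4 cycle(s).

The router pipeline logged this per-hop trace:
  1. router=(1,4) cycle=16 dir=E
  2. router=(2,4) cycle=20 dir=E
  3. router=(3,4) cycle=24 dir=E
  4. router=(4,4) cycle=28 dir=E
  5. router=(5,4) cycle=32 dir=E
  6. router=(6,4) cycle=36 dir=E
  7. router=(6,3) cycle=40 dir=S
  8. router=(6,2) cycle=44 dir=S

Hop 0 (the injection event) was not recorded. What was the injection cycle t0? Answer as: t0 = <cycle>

At hop 1 the cycle is 16; in general cyc_k = t0 + kL.
Subtract one hop: t0 = 16 − 4 = 12.

t0 = 12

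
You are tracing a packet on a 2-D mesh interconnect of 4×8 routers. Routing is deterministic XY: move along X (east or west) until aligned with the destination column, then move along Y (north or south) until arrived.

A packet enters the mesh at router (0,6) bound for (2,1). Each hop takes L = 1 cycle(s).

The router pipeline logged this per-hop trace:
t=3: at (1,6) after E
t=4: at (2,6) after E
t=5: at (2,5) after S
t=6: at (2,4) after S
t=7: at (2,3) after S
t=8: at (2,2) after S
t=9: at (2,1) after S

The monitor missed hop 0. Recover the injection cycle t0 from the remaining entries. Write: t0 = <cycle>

The first recorded entry is hop 1 at cycle 3.
Subtract one hop: t0 = 3 − 1 = 2.

t0 = 2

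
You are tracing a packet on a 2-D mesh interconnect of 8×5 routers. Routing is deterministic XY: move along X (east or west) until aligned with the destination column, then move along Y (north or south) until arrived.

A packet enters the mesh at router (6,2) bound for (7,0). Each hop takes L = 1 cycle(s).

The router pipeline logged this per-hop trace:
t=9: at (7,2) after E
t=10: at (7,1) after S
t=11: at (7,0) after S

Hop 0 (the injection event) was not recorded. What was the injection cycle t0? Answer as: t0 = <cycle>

t0 = 8

At hop 1 the cycle is 9; in general cyc_k = t0 + kL.
Subtract one hop: t0 = 9 − 1 = 8.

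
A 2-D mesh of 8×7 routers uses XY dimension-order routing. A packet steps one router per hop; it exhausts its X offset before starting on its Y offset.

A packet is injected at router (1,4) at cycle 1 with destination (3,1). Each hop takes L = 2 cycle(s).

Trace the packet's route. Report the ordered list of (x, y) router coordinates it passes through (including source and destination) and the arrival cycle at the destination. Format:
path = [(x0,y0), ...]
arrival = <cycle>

path = [(1,4), (2,4), (3,4), (3,3), (3,2), (3,1)]
arrival = 11

[0] x=1 y=4 t=1
[1] x=2 y=4 t=3 →E
[2] x=3 y=4 t=5 →E
[3] x=3 y=3 t=7 →S
[4] x=3 y=2 t=9 →S
[5] x=3 y=1 t=11 →S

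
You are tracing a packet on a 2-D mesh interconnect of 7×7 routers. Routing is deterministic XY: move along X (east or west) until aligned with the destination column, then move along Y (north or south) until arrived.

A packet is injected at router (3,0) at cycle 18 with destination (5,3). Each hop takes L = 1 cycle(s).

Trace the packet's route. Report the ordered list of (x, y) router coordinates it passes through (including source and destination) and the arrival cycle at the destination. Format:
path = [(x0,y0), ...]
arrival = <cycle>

t=18: at (3,0)
t=19: at (4,0) after E
t=20: at (5,0) after E
t=21: at (5,1) after N
t=22: at (5,2) after N
t=23: at (5,3) after N

path = [(3,0), (4,0), (5,0), (5,1), (5,2), (5,3)]
arrival = 23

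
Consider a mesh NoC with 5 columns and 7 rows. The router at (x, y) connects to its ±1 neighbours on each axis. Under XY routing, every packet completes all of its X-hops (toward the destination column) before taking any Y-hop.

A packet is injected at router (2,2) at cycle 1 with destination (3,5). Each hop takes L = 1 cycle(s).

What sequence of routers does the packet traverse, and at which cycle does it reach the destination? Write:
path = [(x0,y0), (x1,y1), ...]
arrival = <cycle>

hop 0: (2,2) @ cyc 1
hop 1: (3,2) @ cyc 2  [E]
hop 2: (3,3) @ cyc 3  [N]
hop 3: (3,4) @ cyc 4  [N]
hop 4: (3,5) @ cyc 5  [N]

path = [(2,2), (3,2), (3,3), (3,4), (3,5)]
arrival = 5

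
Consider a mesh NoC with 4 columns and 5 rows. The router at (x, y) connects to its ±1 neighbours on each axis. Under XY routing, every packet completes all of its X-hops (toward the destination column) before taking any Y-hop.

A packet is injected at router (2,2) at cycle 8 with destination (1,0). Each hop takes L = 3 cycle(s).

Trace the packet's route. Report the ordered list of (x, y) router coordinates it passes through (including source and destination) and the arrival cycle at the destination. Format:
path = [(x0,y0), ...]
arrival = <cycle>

t=8: at (2,2)
t=11: at (1,2) after W
t=14: at (1,1) after S
t=17: at (1,0) after S

path = [(2,2), (1,2), (1,1), (1,0)]
arrival = 17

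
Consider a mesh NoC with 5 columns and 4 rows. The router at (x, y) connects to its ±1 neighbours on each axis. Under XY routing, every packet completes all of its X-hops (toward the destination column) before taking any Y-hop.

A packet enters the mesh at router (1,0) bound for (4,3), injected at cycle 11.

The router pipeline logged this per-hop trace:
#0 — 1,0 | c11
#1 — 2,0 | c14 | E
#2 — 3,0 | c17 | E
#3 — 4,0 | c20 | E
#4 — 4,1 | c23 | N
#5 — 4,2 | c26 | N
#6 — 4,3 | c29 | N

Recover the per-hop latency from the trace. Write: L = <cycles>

L = 3

Δcyc across hop 0→1: 14 − 11 = 3.
Per-hop latency L = Δcyc = 3.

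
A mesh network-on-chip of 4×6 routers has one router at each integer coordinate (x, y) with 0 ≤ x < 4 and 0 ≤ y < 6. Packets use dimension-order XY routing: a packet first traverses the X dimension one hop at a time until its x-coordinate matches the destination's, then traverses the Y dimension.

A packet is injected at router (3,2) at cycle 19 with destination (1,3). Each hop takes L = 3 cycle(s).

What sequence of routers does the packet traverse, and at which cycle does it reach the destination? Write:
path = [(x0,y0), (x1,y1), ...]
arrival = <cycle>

  0. router=(3,2) cycle=19 (inject)
  1. router=(2,2) cycle=22 dir=W
  2. router=(1,2) cycle=25 dir=W
  3. router=(1,3) cycle=28 dir=N

path = [(3,2), (2,2), (1,2), (1,3)]
arrival = 28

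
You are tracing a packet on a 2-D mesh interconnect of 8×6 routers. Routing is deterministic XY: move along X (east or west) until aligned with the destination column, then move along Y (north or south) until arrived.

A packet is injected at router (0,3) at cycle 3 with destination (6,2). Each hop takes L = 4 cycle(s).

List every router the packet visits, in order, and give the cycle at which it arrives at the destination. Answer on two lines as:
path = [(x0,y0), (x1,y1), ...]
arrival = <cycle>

#0 — 0,3 | c3
#1 — 1,3 | c7 | E
#2 — 2,3 | c11 | E
#3 — 3,3 | c15 | E
#4 — 4,3 | c19 | E
#5 — 5,3 | c23 | E
#6 — 6,3 | c27 | E
#7 — 6,2 | c31 | S

path = [(0,3), (1,3), (2,3), (3,3), (4,3), (5,3), (6,3), (6,2)]
arrival = 31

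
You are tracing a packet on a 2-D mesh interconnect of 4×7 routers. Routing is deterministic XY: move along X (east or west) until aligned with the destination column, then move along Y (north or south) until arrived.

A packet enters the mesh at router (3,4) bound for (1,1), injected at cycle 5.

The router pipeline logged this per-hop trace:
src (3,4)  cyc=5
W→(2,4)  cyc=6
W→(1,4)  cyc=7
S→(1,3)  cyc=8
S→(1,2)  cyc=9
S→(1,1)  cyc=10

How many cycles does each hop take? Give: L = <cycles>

cyc[1] − cyc[0] = 6 − 5 = 1.
One hop costs L cycles, so L = 1.

L = 1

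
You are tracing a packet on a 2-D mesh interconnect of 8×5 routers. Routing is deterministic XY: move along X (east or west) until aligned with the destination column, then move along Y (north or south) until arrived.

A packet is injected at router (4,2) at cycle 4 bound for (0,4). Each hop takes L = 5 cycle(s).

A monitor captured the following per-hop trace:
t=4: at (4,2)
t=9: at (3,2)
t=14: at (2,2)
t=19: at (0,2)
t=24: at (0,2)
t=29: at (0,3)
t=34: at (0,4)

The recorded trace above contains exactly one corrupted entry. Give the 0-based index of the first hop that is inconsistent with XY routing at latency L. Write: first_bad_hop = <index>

first_bad_hop = 3

check 1→ d=(-1,0) cyc+5: ok
check 2→ d=(-1,0) cyc+5: ok
check 3→ d=(-2,0) cyc+5: BAD: non-unit step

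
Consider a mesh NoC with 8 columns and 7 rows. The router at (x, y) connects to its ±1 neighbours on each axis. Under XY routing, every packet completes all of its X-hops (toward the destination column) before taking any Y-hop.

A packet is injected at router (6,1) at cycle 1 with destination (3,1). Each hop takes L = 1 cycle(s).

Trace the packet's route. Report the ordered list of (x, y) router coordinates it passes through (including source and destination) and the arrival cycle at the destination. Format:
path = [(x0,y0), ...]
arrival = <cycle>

path = [(6,1), (5,1), (4,1), (3,1)]
arrival = 4

  0. router=(6,1) cycle=1 (inject)
  1. router=(5,1) cycle=2 dir=W
  2. router=(4,1) cycle=3 dir=W
  3. router=(3,1) cycle=4 dir=W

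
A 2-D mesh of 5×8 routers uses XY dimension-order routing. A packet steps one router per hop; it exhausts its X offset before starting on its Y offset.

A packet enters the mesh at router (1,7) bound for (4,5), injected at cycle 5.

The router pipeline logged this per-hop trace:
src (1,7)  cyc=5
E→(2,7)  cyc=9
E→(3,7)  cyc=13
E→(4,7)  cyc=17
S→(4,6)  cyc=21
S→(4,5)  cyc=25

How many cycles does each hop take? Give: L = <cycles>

From hop 0 (5) to hop 1 (9): +4 cycles.
That increment is L by definition: L = 4.

L = 4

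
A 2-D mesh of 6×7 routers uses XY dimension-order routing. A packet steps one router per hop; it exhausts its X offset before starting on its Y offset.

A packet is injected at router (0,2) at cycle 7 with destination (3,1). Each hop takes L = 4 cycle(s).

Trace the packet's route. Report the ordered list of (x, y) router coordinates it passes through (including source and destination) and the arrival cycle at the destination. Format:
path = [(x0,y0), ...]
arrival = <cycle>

  0. router=(0,2) cycle=7 (inject)
  1. router=(1,2) cycle=11 dir=E
  2. router=(2,2) cycle=15 dir=E
  3. router=(3,2) cycle=19 dir=E
  4. router=(3,1) cycle=23 dir=S

path = [(0,2), (1,2), (2,2), (3,2), (3,1)]
arrival = 23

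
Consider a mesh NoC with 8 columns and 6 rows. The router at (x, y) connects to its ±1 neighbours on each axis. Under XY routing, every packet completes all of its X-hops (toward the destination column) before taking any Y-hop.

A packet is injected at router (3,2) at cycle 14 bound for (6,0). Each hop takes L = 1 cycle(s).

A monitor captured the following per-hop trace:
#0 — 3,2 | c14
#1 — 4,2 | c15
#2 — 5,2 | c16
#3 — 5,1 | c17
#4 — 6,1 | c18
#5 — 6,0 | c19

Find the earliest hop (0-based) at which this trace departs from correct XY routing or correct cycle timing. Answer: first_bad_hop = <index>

first_bad_hop = 3

check 1→ d=(1,0) cyc+1: ok
check 2→ d=(1,0) cyc+1: ok
check 3→ d=(0,-1) cyc+1: BAD: Y-move but x=5≠6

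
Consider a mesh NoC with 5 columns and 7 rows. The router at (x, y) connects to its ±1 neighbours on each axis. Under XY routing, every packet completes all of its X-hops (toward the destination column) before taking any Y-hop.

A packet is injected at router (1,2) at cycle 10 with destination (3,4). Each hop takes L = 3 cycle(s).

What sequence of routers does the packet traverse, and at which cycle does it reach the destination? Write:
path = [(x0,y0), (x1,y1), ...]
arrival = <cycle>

#0 — 1,2 | c10
#1 — 2,2 | c13 | E
#2 — 3,2 | c16 | E
#3 — 3,3 | c19 | N
#4 — 3,4 | c22 | N

path = [(1,2), (2,2), (3,2), (3,3), (3,4)]
arrival = 22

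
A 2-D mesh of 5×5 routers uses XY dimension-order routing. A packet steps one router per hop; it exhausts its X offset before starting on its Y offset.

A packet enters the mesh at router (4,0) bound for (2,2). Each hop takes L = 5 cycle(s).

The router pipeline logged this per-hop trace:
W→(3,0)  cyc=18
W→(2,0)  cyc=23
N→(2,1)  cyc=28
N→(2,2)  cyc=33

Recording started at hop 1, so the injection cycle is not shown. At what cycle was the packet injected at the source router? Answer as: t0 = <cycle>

Hop 1 reached at cycle 18; hop k is at t0 + k·L.
Therefore t0 = 18 − L = 13.

t0 = 13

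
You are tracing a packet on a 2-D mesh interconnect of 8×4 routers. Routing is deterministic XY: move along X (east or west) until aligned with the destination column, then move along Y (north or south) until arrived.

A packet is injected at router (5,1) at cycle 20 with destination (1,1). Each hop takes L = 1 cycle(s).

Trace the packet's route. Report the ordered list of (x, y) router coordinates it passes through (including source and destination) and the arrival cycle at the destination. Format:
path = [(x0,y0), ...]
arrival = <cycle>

path = [(5,1), (4,1), (3,1), (2,1), (1,1)]
arrival = 24

#0 — 5,1 | c20
#1 — 4,1 | c21 | W
#2 — 3,1 | c22 | W
#3 — 2,1 | c23 | W
#4 — 1,1 | c24 | W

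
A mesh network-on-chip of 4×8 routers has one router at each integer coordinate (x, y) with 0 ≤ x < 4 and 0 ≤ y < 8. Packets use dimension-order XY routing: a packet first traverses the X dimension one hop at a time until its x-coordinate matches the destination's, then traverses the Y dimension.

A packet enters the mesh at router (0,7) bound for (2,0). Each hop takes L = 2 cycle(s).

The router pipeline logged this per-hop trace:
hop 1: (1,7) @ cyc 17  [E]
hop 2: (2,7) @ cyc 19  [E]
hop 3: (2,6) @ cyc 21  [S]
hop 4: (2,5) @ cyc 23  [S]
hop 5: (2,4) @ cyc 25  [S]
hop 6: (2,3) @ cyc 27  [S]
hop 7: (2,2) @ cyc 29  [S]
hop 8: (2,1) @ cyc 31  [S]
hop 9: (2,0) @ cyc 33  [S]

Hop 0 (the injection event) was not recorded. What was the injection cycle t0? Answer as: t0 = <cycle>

At hop 1 the cycle is 17; in general cyc_k = t0 + kL.
Therefore t0 = 17 − L = 15.

t0 = 15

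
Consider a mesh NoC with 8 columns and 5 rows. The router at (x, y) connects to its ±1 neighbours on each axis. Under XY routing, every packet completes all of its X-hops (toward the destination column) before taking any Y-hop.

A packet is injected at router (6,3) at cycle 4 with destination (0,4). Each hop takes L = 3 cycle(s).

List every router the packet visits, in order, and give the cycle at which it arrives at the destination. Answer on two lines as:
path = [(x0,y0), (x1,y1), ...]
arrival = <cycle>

path = [(6,3), (5,3), (4,3), (3,3), (2,3), (1,3), (0,3), (0,4)]
arrival = 25

hop 0: (6,3) @ cyc 4
hop 1: (5,3) @ cyc 7  [W]
hop 2: (4,3) @ cyc 10  [W]
hop 3: (3,3) @ cyc 13  [W]
hop 4: (2,3) @ cyc 16  [W]
hop 5: (1,3) @ cyc 19  [W]
hop 6: (0,3) @ cyc 22  [W]
hop 7: (0,4) @ cyc 25  [N]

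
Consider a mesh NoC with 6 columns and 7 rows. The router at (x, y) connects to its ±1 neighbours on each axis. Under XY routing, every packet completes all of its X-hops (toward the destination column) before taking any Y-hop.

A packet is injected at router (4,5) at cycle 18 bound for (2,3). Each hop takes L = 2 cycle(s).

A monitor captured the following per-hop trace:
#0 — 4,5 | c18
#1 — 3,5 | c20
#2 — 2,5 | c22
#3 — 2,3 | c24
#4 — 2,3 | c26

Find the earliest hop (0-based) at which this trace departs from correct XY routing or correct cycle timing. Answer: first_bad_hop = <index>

first_bad_hop = 3

check 1→ d=(-1,0) cyc+2: ok
check 2→ d=(-1,0) cyc+2: ok
check 3→ d=(0,-2) cyc+2: BAD: non-unit step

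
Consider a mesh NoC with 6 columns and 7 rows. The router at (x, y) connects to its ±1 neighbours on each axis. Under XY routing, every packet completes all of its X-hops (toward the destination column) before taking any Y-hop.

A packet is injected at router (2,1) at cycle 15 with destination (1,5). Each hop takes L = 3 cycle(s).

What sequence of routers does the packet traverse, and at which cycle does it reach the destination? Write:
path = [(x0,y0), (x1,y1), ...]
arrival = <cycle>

path = [(2,1), (1,1), (1,2), (1,3), (1,4), (1,5)]
arrival = 30

t=15: at (2,1)
t=18: at (1,1) after W
t=21: at (1,2) after N
t=24: at (1,3) after N
t=27: at (1,4) after N
t=30: at (1,5) after N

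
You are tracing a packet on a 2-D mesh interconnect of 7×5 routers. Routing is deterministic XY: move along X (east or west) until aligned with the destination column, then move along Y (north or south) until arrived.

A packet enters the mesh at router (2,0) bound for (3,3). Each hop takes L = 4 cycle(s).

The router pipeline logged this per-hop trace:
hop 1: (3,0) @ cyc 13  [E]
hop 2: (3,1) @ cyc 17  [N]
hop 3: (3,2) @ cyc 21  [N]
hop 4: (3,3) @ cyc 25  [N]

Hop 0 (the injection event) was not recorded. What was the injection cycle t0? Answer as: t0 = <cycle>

t0 = 9

At hop 1 the cycle is 13; in general cyc_k = t0 + kL.
Therefore t0 = 13 − L = 9.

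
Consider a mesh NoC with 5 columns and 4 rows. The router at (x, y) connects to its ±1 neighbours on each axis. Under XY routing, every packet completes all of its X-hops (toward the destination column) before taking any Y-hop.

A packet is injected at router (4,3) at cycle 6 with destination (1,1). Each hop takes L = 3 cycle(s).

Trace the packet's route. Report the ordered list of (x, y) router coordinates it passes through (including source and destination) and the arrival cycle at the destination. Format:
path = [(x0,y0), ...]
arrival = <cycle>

[0] x=4 y=3 t=6
[1] x=3 y=3 t=9 →W
[2] x=2 y=3 t=12 →W
[3] x=1 y=3 t=15 →W
[4] x=1 y=2 t=18 →S
[5] x=1 y=1 t=21 →S

path = [(4,3), (3,3), (2,3), (1,3), (1,2), (1,1)]
arrival = 21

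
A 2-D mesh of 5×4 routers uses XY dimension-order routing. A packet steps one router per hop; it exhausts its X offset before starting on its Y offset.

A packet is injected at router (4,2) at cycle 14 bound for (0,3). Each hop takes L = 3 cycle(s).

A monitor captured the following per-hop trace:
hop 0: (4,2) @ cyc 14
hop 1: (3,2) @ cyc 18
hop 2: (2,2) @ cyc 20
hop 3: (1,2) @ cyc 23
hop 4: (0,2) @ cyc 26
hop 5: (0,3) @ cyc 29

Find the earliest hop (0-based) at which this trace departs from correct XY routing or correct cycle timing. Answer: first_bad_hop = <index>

hop 1: step (-1,+0), +4 cyc — BAD: Δcyc=4≠L

first_bad_hop = 1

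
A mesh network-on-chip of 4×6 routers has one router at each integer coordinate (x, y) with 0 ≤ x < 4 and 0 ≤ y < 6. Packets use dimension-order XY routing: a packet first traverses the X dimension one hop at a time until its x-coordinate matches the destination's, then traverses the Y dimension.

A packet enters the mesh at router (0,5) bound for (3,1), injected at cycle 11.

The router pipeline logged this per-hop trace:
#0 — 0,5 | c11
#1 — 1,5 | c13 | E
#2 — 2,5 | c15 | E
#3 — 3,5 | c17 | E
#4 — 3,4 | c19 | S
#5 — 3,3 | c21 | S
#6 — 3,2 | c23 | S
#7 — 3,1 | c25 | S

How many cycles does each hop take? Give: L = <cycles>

Between hops 0 and 1 the cycle counter advances 13 − 11 = 2.
That increment is L by definition: L = 2.

L = 2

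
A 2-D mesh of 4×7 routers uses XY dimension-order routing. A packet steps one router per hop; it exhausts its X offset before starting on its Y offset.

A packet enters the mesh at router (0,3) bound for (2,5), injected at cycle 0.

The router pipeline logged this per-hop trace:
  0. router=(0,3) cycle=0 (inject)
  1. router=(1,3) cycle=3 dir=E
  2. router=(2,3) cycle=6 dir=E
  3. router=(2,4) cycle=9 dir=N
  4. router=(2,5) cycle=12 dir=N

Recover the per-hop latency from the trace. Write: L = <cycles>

L = 3

Δcyc across hop 0→1: 3 − 0 = 3.
Per-hop latency L = Δcyc = 3.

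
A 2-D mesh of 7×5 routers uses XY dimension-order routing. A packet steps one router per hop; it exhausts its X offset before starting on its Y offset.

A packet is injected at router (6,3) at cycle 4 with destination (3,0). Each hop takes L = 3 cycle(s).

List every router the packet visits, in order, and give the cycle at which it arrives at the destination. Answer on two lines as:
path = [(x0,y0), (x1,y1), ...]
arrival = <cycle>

path = [(6,3), (5,3), (4,3), (3,3), (3,2), (3,1), (3,0)]
arrival = 22

[0] x=6 y=3 t=4
[1] x=5 y=3 t=7 →W
[2] x=4 y=3 t=10 →W
[3] x=3 y=3 t=13 →W
[4] x=3 y=2 t=16 →S
[5] x=3 y=1 t=19 →S
[6] x=3 y=0 t=22 →S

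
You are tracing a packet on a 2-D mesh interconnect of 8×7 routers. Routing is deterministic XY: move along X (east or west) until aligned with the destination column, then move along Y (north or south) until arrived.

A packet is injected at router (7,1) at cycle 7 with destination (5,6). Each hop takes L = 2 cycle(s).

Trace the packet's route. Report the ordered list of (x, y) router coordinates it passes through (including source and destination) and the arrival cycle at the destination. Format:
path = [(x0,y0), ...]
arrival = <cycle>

hop 0: (7,1) @ cyc 7
hop 1: (6,1) @ cyc 9  [W]
hop 2: (5,1) @ cyc 11  [W]
hop 3: (5,2) @ cyc 13  [N]
hop 4: (5,3) @ cyc 15  [N]
hop 5: (5,4) @ cyc 17  [N]
hop 6: (5,5) @ cyc 19  [N]
hop 7: (5,6) @ cyc 21  [N]

path = [(7,1), (6,1), (5,1), (5,2), (5,3), (5,4), (5,5), (5,6)]
arrival = 21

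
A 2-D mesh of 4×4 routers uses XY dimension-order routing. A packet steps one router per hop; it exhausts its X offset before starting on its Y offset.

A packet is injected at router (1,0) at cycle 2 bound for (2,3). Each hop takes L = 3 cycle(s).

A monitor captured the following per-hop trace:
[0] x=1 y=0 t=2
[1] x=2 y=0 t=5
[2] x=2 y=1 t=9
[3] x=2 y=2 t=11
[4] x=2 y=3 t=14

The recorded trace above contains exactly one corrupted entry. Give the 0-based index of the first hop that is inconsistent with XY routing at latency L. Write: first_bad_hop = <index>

first_bad_hop = 2

  1: Δx=+1 Δy=+0 Δt=3 [ok]
  2: Δx=+0 Δy=+1 Δt=4 [BAD: Δcyc=4≠L]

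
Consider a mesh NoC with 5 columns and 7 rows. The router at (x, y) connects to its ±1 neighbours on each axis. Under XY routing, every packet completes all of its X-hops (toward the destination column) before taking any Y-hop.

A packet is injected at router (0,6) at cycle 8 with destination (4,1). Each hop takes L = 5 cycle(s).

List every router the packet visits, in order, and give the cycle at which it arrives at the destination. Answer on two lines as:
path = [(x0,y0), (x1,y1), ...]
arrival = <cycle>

path = [(0,6), (1,6), (2,6), (3,6), (4,6), (4,5), (4,4), (4,3), (4,2), (4,1)]
arrival = 53

hop 0: (0,6) @ cyc 8
hop 1: (1,6) @ cyc 13  [E]
hop 2: (2,6) @ cyc 18  [E]
hop 3: (3,6) @ cyc 23  [E]
hop 4: (4,6) @ cyc 28  [E]
hop 5: (4,5) @ cyc 33  [S]
hop 6: (4,4) @ cyc 38  [S]
hop 7: (4,3) @ cyc 43  [S]
hop 8: (4,2) @ cyc 48  [S]
hop 9: (4,1) @ cyc 53  [S]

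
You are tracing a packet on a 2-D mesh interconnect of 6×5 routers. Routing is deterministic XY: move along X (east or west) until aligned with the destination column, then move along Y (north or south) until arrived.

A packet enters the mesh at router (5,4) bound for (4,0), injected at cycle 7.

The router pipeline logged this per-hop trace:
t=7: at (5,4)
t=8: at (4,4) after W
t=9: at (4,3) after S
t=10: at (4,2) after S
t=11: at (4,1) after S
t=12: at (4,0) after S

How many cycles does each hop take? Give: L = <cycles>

From hop 0 (7) to hop 1 (8): +1 cycles.
Each hop adds L, hence L = 1.

L = 1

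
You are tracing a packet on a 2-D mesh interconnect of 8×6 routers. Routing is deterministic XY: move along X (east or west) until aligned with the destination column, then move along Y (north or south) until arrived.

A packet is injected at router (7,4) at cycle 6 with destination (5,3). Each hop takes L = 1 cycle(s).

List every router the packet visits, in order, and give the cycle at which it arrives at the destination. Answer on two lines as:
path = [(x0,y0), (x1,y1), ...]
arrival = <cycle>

path = [(7,4), (6,4), (5,4), (5,3)]
arrival = 9

  0. router=(7,4) cycle=6 (inject)
  1. router=(6,4) cycle=7 dir=W
  2. router=(5,4) cycle=8 dir=W
  3. router=(5,3) cycle=9 dir=S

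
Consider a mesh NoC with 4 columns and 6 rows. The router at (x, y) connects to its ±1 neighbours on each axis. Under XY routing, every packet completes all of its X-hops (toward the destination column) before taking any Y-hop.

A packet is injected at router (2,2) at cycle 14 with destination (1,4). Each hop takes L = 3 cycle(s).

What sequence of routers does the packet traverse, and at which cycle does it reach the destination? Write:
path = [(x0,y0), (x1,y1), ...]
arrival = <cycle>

[0] x=2 y=2 t=14
[1] x=1 y=2 t=17 →W
[2] x=1 y=3 t=20 →N
[3] x=1 y=4 t=23 →N

path = [(2,2), (1,2), (1,3), (1,4)]
arrival = 23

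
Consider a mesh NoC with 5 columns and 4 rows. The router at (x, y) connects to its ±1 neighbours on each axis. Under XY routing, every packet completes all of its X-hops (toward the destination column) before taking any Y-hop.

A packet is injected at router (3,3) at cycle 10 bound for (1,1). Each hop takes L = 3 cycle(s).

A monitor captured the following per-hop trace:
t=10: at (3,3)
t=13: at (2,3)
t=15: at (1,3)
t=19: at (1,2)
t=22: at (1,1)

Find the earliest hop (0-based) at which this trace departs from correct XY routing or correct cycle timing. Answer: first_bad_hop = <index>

first_bad_hop = 2

  1: Δx=-1 Δy=+0 Δt=3 [ok]
  2: Δx=-1 Δy=+0 Δt=2 [BAD: Δcyc=2≠L]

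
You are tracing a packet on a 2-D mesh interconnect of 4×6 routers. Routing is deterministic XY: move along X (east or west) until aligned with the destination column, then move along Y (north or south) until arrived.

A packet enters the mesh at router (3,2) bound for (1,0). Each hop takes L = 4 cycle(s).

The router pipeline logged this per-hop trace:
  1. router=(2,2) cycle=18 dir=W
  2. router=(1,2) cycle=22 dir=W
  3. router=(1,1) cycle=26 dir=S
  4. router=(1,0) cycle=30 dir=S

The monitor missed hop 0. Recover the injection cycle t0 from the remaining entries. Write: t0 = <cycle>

t0 = 14

cyc[1] = 18 and cyc[k] = t0 + k·L for every k.
Therefore t0 = 18 − L = 14.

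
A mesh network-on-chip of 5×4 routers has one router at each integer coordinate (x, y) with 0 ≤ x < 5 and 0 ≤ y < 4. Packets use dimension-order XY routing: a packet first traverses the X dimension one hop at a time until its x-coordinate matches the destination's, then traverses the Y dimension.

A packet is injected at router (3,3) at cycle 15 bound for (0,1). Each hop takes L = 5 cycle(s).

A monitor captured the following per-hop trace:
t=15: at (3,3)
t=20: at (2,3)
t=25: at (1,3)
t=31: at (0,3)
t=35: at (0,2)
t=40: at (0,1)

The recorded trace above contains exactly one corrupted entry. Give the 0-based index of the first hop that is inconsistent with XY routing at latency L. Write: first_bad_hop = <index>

first_bad_hop = 3

check 1→ d=(-1,0) cyc+5: ok
check 2→ d=(-1,0) cyc+5: ok
check 3→ d=(-1,0) cyc+6: BAD: Δcyc=6≠L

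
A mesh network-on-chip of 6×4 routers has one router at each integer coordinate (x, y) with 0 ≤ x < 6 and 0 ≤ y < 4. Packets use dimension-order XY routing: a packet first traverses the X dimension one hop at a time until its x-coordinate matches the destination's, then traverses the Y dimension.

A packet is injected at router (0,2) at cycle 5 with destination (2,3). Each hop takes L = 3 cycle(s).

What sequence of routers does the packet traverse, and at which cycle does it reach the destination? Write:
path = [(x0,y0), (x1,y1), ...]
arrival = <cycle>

path = [(0,2), (1,2), (2,2), (2,3)]
arrival = 14

src (0,2)  cyc=5
E→(1,2)  cyc=8
E→(2,2)  cyc=11
N→(2,3)  cyc=14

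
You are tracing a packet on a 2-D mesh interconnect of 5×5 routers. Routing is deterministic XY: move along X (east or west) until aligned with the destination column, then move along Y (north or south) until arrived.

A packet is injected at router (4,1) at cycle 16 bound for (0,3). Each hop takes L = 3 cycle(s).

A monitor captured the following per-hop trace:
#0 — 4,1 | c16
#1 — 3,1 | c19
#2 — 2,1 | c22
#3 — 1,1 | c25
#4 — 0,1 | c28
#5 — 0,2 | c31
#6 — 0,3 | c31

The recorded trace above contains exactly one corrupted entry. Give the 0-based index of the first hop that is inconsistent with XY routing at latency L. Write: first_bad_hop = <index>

first_bad_hop = 6

[1] (-1,+0) / 3c ⇒ ok
[2] (-1,+0) / 3c ⇒ ok
[3] (-1,+0) / 3c ⇒ ok
[4] (-1,+0) / 3c ⇒ ok
[5] (+0,+1) / 3c ⇒ ok
[6] (+0,+1) / 0c ⇒ BAD: Δcyc=0≠L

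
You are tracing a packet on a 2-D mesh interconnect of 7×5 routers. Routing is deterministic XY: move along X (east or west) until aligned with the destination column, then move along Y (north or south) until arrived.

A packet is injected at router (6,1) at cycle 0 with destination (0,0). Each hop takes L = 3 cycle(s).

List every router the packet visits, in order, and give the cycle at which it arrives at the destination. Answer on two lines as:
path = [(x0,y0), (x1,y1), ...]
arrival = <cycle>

path = [(6,1), (5,1), (4,1), (3,1), (2,1), (1,1), (0,1), (0,0)]
arrival = 21

src (6,1)  cyc=0
W→(5,1)  cyc=3
W→(4,1)  cyc=6
W→(3,1)  cyc=9
W→(2,1)  cyc=12
W→(1,1)  cyc=15
W→(0,1)  cyc=18
S→(0,0)  cyc=21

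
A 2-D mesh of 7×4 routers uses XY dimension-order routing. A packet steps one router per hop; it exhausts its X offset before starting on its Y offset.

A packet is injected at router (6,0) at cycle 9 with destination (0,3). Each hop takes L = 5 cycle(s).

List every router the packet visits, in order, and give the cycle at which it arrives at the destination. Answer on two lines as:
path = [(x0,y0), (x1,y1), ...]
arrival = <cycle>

path = [(6,0), (5,0), (4,0), (3,0), (2,0), (1,0), (0,0), (0,1), (0,2), (0,3)]
arrival = 54

  0. router=(6,0) cycle=9 (inject)
  1. router=(5,0) cycle=14 dir=W
  2. router=(4,0) cycle=19 dir=W
  3. router=(3,0) cycle=24 dir=W
  4. router=(2,0) cycle=29 dir=W
  5. router=(1,0) cycle=34 dir=W
  6. router=(0,0) cycle=39 dir=W
  7. router=(0,1) cycle=44 dir=N
  8. router=(0,2) cycle=49 dir=N
  9. router=(0,3) cycle=54 dir=N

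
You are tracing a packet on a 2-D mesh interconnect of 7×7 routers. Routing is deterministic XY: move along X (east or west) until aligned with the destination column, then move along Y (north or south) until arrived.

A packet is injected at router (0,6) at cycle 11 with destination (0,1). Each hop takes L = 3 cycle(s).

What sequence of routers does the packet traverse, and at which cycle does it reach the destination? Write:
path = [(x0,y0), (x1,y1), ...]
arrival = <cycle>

t=11: at (0,6)
t=14: at (0,5) after S
t=17: at (0,4) after S
t=20: at (0,3) after S
t=23: at (0,2) after S
t=26: at (0,1) after S

path = [(0,6), (0,5), (0,4), (0,3), (0,2), (0,1)]
arrival = 26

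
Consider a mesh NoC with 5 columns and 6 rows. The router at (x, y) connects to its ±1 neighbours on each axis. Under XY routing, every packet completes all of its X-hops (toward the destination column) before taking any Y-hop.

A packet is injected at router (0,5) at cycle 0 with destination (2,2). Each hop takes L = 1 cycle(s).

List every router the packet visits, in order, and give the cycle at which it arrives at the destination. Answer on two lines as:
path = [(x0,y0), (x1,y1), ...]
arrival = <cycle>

t=0: at (0,5)
t=1: at (1,5) after E
t=2: at (2,5) after E
t=3: at (2,4) after S
t=4: at (2,3) after S
t=5: at (2,2) after S

path = [(0,5), (1,5), (2,5), (2,4), (2,3), (2,2)]
arrival = 5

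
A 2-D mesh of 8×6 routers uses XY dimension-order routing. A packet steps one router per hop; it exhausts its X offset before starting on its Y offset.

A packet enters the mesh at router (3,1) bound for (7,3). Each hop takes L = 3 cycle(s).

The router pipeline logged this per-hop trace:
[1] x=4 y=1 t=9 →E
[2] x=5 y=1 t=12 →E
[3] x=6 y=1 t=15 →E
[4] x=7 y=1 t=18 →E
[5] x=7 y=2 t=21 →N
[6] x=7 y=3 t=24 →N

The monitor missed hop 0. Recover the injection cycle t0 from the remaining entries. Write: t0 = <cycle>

Hop 1 reached at cycle 9; hop k is at t0 + k·L.
Therefore t0 = 9 − L = 6.

t0 = 6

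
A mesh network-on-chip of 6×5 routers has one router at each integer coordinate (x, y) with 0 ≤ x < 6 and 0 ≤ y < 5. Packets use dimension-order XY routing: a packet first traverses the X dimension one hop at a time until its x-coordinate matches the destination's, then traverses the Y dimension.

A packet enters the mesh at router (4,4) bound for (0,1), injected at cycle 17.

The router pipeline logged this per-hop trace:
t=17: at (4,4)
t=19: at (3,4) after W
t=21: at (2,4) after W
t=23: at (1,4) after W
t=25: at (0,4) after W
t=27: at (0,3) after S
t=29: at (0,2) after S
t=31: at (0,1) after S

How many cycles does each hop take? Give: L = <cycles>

L = 2

From hop 0 (17) to hop 1 (19): +2 cycles.
That increment is L by definition: L = 2.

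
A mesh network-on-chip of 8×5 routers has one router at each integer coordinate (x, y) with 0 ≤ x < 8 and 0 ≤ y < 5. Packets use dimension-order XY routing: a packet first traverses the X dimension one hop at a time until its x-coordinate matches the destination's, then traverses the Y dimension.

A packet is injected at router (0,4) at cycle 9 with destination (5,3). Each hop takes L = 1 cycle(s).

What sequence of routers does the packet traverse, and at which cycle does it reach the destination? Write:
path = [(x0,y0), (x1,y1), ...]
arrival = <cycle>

path = [(0,4), (1,4), (2,4), (3,4), (4,4), (5,4), (5,3)]
arrival = 15

#0 — 0,4 | c9
#1 — 1,4 | c10 | E
#2 — 2,4 | c11 | E
#3 — 3,4 | c12 | E
#4 — 4,4 | c13 | E
#5 — 5,4 | c14 | E
#6 — 5,3 | c15 | S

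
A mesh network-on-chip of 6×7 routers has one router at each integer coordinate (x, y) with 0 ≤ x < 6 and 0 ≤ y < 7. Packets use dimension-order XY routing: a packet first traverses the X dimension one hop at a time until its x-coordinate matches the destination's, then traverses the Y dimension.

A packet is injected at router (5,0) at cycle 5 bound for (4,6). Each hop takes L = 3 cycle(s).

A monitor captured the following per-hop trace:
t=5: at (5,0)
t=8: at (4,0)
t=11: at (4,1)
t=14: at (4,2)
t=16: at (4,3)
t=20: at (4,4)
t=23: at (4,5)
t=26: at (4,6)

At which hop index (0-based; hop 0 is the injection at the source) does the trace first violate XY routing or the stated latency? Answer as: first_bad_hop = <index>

first_bad_hop = 4

[1] (-1,+0) / 3c ⇒ ok
[2] (+0,+1) / 3c ⇒ ok
[3] (+0,+1) / 3c ⇒ ok
[4] (+0,+1) / 2c ⇒ BAD: Δcyc=2≠L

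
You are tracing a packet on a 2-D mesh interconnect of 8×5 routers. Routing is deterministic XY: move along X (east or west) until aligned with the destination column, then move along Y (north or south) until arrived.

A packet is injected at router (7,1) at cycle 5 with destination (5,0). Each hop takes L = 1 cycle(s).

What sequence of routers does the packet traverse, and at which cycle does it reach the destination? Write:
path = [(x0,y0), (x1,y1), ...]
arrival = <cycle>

path = [(7,1), (6,1), (5,1), (5,0)]
arrival = 8

src (7,1)  cyc=5
W→(6,1)  cyc=6
W→(5,1)  cyc=7
S→(5,0)  cyc=8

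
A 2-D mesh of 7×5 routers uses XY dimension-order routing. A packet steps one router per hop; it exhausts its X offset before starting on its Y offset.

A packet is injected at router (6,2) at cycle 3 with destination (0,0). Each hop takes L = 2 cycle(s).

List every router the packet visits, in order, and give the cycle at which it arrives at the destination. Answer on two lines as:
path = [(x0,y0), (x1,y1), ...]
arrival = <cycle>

path = [(6,2), (5,2), (4,2), (3,2), (2,2), (1,2), (0,2), (0,1), (0,0)]
arrival = 19

  0. router=(6,2) cycle=3 (inject)
  1. router=(5,2) cycle=5 dir=W
  2. router=(4,2) cycle=7 dir=W
  3. router=(3,2) cycle=9 dir=W
  4. router=(2,2) cycle=11 dir=W
  5. router=(1,2) cycle=13 dir=W
  6. router=(0,2) cycle=15 dir=W
  7. router=(0,1) cycle=17 dir=S
  8. router=(0,0) cycle=19 dir=S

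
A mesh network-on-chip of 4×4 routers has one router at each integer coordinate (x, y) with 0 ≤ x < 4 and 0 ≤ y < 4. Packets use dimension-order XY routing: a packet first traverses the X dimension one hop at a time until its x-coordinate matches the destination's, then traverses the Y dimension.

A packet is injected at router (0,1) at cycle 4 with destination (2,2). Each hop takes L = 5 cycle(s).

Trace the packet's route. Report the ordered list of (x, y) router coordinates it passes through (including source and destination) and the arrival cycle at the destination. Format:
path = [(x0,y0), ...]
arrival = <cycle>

path = [(0,1), (1,1), (2,1), (2,2)]
arrival = 19

[0] x=0 y=1 t=4
[1] x=1 y=1 t=9 →E
[2] x=2 y=1 t=14 →E
[3] x=2 y=2 t=19 →N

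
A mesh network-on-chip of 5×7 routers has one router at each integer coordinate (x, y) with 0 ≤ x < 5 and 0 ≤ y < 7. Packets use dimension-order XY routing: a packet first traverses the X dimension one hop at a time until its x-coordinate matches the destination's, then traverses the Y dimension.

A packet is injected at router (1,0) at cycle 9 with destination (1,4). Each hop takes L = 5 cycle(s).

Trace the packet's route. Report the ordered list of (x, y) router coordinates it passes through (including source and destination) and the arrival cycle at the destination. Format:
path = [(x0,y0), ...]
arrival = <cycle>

  0. router=(1,0) cycle=9 (inject)
  1. router=(1,1) cycle=14 dir=N
  2. router=(1,2) cycle=19 dir=N
  3. router=(1,3) cycle=24 dir=N
  4. router=(1,4) cycle=29 dir=N

path = [(1,0), (1,1), (1,2), (1,3), (1,4)]
arrival = 29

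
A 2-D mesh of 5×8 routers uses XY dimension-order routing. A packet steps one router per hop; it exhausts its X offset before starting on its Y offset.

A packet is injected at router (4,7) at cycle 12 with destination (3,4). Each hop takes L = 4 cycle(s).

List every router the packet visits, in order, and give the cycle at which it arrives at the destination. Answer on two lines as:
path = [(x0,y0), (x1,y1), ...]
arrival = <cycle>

#0 — 4,7 | c12
#1 — 3,7 | c16 | W
#2 — 3,6 | c20 | S
#3 — 3,5 | c24 | S
#4 — 3,4 | c28 | S

path = [(4,7), (3,7), (3,6), (3,5), (3,4)]
arrival = 28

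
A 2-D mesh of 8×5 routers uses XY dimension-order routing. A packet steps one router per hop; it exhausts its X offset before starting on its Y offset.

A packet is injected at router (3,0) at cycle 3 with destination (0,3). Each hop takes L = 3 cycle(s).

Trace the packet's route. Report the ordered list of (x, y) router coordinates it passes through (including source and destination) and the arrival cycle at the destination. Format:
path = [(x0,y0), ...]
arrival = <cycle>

  0. router=(3,0) cycle=3 (inject)
  1. router=(2,0) cycle=6 dir=W
  2. router=(1,0) cycle=9 dir=W
  3. router=(0,0) cycle=12 dir=W
  4. router=(0,1) cycle=15 dir=N
  5. router=(0,2) cycle=18 dir=N
  6. router=(0,3) cycle=21 dir=N

path = [(3,0), (2,0), (1,0), (0,0), (0,1), (0,2), (0,3)]
arrival = 21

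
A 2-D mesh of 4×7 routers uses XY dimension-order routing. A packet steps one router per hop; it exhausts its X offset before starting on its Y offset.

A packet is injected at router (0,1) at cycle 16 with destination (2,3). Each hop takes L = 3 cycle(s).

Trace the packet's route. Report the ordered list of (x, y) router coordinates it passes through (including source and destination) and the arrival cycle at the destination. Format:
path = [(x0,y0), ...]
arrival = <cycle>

path = [(0,1), (1,1), (2,1), (2,2), (2,3)]
arrival = 28

hop 0: (0,1) @ cyc 16
hop 1: (1,1) @ cyc 19  [E]
hop 2: (2,1) @ cyc 22  [E]
hop 3: (2,2) @ cyc 25  [N]
hop 4: (2,3) @ cyc 28  [N]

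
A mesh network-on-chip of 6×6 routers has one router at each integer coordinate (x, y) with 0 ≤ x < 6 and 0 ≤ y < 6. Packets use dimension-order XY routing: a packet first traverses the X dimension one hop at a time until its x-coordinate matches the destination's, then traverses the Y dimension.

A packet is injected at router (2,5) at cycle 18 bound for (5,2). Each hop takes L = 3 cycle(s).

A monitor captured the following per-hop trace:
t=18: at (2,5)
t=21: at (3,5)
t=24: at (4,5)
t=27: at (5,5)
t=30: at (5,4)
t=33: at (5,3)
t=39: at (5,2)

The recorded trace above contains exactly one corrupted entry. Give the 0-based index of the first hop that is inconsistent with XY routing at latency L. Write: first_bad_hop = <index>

  1: Δx=+1 Δy=+0 Δt=3 [ok]
  2: Δx=+1 Δy=+0 Δt=3 [ok]
  3: Δx=+1 Δy=+0 Δt=3 [ok]
  4: Δx=+0 Δy=-1 Δt=3 [ok]
  5: Δx=+0 Δy=-1 Δt=3 [ok]
  6: Δx=+0 Δy=-1 Δt=6 [BAD: Δcyc=6≠L]

first_bad_hop = 6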